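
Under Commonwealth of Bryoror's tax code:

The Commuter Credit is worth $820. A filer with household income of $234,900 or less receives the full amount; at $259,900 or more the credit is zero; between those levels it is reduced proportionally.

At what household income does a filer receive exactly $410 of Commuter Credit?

$247,400

$410 is 410/820 of the full $820, so 410/820 of the $25,000 range has been used: income = $234,900 + $25,000 × 410/820 = $247,400.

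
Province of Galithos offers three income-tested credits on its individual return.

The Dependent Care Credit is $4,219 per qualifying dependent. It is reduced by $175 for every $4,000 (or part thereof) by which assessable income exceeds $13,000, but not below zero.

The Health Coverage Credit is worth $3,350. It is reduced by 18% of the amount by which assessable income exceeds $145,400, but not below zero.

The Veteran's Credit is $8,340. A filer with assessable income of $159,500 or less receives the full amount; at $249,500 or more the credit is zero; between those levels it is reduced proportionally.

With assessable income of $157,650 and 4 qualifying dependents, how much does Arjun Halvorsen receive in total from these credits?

$19,886

Dependent Care Credit: base = 4 × $4,219 = $16,876. income exceeds $13,000 by $144,650, which is 37 full-or-partial $4,000 increments; reduction = 37 × $175 = $6,475, leaving $10,401.
Health Coverage Credit: 18% of the $12,250 excess over $145,400 is $2,205; credit = $3,350 − $2,205 = $1,145.
Veteran's Credit: $157,650 is at or below the $159,500 threshold, so the full $8,340 applies.
Total: $10,401 + $1,145 + $8,340 = $19,886.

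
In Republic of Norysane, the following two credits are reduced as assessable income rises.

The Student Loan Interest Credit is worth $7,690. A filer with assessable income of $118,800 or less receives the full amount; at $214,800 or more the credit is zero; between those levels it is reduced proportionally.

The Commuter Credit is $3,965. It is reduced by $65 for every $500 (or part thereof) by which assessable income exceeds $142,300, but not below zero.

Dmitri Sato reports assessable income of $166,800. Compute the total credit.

$4,625

Student Loan Interest Credit: $166,800 is $48,000 into a $96,000 phase-out range, leaving 48,000/96,000 of the credit: $7,690 × 48,000/96,000 = $3,845.
Commuter Credit: income exceeds $142,300 by $24,500, which is 49 full-or-partial $500 increments; reduction = 49 × $65 = $3,185, leaving $780.
Total: $3,845 + $780 = $4,625.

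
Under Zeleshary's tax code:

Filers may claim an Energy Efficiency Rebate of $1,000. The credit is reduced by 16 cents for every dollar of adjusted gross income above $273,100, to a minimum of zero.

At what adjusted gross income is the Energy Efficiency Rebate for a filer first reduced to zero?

$279,350

The credit falls by 16% of each dollar above $273,100, so it reaches zero when the excess is $1,000 / 16% = $6,250: income = $273,100 + $6,250 = $279,350.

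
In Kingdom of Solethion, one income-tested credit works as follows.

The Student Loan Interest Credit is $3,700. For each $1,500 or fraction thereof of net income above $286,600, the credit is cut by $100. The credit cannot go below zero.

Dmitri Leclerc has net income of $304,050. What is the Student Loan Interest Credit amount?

$2,500

Student Loan Interest Credit: income exceeds $286,600 by $17,450, which is 12 full-or-partial $1,500 increments; reduction = 12 × $100 = $1,200, leaving $2,500.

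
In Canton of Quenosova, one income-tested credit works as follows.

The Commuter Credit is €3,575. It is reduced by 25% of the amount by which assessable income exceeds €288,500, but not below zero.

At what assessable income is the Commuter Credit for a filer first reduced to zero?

€302,800

The credit falls by 25% of each euro above €288,500, so it reaches zero when the excess is €3,575 / 25% = €14,300: income = €288,500 + €14,300 = €302,800.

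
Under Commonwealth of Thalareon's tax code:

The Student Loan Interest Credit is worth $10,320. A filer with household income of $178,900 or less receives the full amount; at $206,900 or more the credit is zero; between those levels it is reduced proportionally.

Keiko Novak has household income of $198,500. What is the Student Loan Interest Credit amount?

$3,096

Student Loan Interest Credit: $198,500 is $19,600 into a $28,000 phase-out range, leaving 8,400/28,000 of the credit: $10,320 × 8,400/28,000 = $3,096.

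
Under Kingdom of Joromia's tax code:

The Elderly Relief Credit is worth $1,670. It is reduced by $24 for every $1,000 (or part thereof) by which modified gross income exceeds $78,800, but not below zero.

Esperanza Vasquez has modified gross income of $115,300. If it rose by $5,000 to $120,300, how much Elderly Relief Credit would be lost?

$120

At $115,300 — income exceeds $78,800 by $36,500, which is 37 full-or-partial $1,000 increments; reduction = 37 × $24 = $888, leaving $782.
At $120,300 — income exceeds $78,800 by $41,500, which is 42 full-or-partial $1,000 increments; reduction = 42 × $24 = $1,008, leaving $662.
Lost: $782 − $662 = $120.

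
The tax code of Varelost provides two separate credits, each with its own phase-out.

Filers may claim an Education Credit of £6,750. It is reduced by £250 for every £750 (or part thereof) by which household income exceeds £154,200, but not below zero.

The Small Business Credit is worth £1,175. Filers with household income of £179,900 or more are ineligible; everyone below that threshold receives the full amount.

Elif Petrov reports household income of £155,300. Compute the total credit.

Education Credit: income exceeds £154,200 by £1,100, which is 2 full-or-partial £750 increments; reduction = 2 × £250 = £500, leaving £6,250.
Small Business Credit: £155,300 is below the £179,900 cutoff, so the full £1,175 applies.
Total: £6,250 + £1,175 = £7,425.

£7,425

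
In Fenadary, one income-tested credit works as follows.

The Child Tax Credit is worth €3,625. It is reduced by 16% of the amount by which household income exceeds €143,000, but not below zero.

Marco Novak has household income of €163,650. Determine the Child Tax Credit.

Child Tax Credit: 16% of the €20,650 excess over €143,000 is €3,304; credit = €3,625 − €3,304 = €321.

€321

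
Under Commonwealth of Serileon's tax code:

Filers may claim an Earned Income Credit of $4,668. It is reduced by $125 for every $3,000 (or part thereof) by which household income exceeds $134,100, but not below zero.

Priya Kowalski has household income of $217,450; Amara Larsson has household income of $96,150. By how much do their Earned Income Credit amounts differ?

Priya ($217,450): Earned Income Credit: income exceeds $134,100 by $83,350, which is 28 full-or-partial $3,000 increments; reduction = 28 × $125 = $3,500, leaving $1,168.
Amara ($96,150): Earned Income Credit: $96,150 is at or below the $134,100 threshold, so the full $4,668 applies.
Difference: |$1,168 − $4,668| = $3,500.

$3,500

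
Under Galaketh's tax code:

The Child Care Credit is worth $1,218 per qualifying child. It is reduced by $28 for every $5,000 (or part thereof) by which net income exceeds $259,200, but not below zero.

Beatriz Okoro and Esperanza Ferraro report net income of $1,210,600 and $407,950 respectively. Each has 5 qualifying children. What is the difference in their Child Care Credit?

Beatriz ($1,210,600): Child Care Credit: base = 5 × $1,218 = $6,090. income exceeds $259,200 by $951,400, which is 191 full-or-partial $5,000 increments; reduction = 191 × $28 = $5,348, leaving $742.
Esperanza ($407,950): Child Care Credit: base = 5 × $1,218 = $6,090. income exceeds $259,200 by $148,750, which is 30 full-or-partial $5,000 increments; reduction = 30 × $28 = $840, leaving $5,250.
Difference: |$742 − $5,250| = $4,508.

$4,508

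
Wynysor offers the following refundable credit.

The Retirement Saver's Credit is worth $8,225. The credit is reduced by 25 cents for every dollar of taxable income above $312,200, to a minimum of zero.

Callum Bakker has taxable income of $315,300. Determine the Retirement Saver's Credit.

$7,450

Retirement Saver's Credit: 25% of the $3,100 excess over $312,200 is $775; credit = $8,225 − $775 = $7,450.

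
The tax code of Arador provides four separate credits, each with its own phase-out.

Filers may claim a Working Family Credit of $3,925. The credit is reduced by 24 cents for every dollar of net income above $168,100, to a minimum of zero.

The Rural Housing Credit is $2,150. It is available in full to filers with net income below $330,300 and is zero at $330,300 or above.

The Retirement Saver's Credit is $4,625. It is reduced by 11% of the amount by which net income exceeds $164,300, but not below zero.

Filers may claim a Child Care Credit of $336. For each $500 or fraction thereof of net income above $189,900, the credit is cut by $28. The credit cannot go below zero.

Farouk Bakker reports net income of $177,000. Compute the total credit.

$7,503

Working Family Credit: 24% of the $8,900 excess over $168,100 is $2,136; credit = $3,925 − $2,136 = $1,789.
Rural Housing Credit: $177,000 is below the $330,300 cutoff, so the full $2,150 applies.
Retirement Saver's Credit: 11% of the $12,700 excess over $164,300 is $1,397; credit = $4,625 − $1,397 = $3,228.
Child Care Credit: $177,000 is at or below the $189,900 threshold, so the full $336 applies.
Total: $1,789 + $2,150 + $3,228 + $336 = $7,503.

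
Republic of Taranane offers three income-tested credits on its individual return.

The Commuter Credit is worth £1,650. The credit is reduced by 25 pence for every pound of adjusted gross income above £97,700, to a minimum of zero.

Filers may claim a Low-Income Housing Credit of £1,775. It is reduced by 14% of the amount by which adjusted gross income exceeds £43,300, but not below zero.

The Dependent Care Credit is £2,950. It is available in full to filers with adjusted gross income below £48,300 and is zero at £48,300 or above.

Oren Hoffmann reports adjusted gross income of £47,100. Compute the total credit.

£5,843

Commuter Credit: £47,100 is at or below the £97,700 threshold, so the full £1,650 applies.
Low-Income Housing Credit: 14% of the £3,800 excess over £43,300 is £532; credit = £1,775 − £532 = £1,243.
Dependent Care Credit: £47,100 is below the £48,300 cutoff, so the full £2,950 applies.
Total: £1,650 + £1,243 + £2,950 = £5,843.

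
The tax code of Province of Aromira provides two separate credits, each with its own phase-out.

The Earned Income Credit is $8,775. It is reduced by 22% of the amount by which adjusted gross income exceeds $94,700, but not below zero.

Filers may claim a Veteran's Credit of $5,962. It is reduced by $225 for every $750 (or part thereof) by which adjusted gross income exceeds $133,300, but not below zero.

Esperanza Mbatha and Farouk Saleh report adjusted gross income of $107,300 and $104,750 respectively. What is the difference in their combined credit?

$561

Esperanza ($107,300): Earned Income Credit: 22% of the $12,600 excess over $94,700 is $2,772; credit = $8,775 − $2,772 = $6,003. Veteran's Credit: $107,300 is at or below the $133,300 threshold, so the full $5,962 applies. total $6,003 + $5,962 = $11,965
Farouk ($104,750): Earned Income Credit: 22% of the $10,050 excess over $94,700 is $2,211; credit = $8,775 − $2,211 = $6,564. Veteran's Credit: $104,750 is at or below the $133,300 threshold, so the full $5,962 applies. total $6,564 + $5,962 = $12,526
Difference: |$11,965 − $12,526| = $561.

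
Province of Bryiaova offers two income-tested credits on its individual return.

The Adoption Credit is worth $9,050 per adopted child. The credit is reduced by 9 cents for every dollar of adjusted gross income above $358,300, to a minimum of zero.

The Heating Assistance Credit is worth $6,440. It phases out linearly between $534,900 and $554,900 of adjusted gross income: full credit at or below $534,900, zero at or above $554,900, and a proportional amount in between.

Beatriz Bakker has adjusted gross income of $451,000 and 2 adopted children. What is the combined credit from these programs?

$16,197

Adoption Credit: base = 2 × $9,050 = $18,100. 9% of the $92,700 excess over $358,300 is $8,343; credit = $18,100 − $8,343 = $9,757.
Heating Assistance Credit: $451,000 is at or below the $534,900 threshold, so the full $6,440 applies.
Total: $9,757 + $6,440 = $16,197.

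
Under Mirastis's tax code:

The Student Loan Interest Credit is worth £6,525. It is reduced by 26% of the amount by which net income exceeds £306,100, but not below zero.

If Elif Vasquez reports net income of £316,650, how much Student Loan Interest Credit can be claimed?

Student Loan Interest Credit: 26% of the £10,550 excess over £306,100 is £2,743; credit = £6,525 − £2,743 = £3,782.

£3,782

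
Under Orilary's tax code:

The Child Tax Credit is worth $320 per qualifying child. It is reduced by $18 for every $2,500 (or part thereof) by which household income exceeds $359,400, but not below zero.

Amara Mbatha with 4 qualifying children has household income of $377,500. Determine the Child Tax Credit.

$1,136

Child Tax Credit: base = 4 × $320 = $1,280. income exceeds $359,400 by $18,100, which is 8 full-or-partial $2,500 increments; reduction = 8 × $18 = $144, leaving $1,136.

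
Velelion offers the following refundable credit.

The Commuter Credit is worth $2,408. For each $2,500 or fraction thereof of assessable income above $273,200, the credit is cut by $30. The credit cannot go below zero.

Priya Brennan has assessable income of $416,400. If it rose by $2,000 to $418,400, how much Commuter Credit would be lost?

$30

At $416,400 — income exceeds $273,200 by $143,200, which is 58 full-or-partial $2,500 increments; reduction = 58 × $30 = $1,740, leaving $668.
At $418,400 — income exceeds $273,200 by $145,200, which is 59 full-or-partial $2,500 increments; reduction = 59 × $30 = $1,770, leaving $638.
Lost: $668 − $638 = $30.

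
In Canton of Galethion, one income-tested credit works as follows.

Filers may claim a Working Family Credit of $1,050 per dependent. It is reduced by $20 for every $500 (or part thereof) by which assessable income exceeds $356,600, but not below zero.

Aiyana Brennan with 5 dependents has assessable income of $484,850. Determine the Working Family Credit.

$110

Working Family Credit: base = 5 × $1,050 = $5,250. income exceeds $356,600 by $128,250, which is 257 full-or-partial $500 increments; reduction = 257 × $20 = $5,140, leaving $110.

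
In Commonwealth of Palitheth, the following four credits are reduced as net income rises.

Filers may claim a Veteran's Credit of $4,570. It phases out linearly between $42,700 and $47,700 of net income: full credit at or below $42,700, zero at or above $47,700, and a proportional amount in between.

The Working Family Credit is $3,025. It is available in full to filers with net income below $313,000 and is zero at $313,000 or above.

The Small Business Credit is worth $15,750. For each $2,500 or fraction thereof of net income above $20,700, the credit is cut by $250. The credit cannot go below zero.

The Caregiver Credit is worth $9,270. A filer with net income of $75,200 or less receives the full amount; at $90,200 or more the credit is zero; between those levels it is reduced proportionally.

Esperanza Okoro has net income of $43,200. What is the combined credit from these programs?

$29,908

Veteran's Credit: $43,200 is $500 into a $5,000 phase-out range, leaving 4,500/5,000 of the credit: $4,570 × 4,500/5,000 = $4,113.
Working Family Credit: $43,200 is below the $313,000 cutoff, so the full $3,025 applies.
Small Business Credit: income exceeds $20,700 by $22,500, which is 9 full-or-partial $2,500 increments; reduction = 9 × $250 = $2,250, leaving $13,500.
Caregiver Credit: $43,200 is at or below the $75,200 threshold, so the full $9,270 applies.
Total: $4,113 + $3,025 + $13,500 + $9,270 = $29,908.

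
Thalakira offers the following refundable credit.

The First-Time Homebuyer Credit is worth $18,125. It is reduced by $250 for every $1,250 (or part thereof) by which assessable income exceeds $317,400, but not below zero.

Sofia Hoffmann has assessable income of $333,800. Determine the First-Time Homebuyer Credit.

First-Time Homebuyer Credit: income exceeds $317,400 by $16,400, which is 14 full-or-partial $1,250 increments; reduction = 14 × $250 = $3,500, leaving $14,625.

$14,625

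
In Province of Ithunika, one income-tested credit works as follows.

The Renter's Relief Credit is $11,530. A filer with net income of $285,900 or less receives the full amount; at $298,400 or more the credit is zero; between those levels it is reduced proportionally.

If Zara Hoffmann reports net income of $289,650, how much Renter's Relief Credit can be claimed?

Renter's Relief Credit: $289,650 is $3,750 into a $12,500 phase-out range, leaving 8,750/12,500 of the credit: $11,530 × 8,750/12,500 = $8,071.

$8,071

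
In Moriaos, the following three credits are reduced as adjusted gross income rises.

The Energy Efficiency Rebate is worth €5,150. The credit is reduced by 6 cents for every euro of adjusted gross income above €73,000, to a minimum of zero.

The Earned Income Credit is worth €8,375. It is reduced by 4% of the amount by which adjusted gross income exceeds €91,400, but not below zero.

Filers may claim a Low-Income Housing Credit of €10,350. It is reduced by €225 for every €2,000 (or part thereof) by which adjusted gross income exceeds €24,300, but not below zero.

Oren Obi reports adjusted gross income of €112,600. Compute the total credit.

Energy Efficiency Rebate: 6% of the €39,600 excess over €73,000 is €2,376; credit = €5,150 − €2,376 = €2,774.
Earned Income Credit: 4% of the €21,200 excess over €91,400 is €848; credit = €8,375 − €848 = €7,527.
Low-Income Housing Credit: income exceeds €24,300 by €88,300, which is 45 full-or-partial €2,000 increments; reduction = 45 × €225 = €10,125, leaving €225.
Total: €2,774 + €7,527 + €225 = €10,526.

€10,526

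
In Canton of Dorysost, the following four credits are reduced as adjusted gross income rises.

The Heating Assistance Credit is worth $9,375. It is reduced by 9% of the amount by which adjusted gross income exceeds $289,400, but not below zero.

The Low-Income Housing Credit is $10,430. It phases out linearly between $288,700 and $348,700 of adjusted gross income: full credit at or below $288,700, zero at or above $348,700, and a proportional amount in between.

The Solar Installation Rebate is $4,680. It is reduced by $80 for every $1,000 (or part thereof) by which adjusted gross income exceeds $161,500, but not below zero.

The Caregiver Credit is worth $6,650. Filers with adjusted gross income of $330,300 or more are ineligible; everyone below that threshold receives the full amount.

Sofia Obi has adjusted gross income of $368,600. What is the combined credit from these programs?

$2,247

Heating Assistance Credit: 9% of the $79,200 excess over $289,400 is $7,128; credit = $9,375 − $7,128 = $2,247.
Low-Income Housing Credit: $368,600 is at or above $348,700, so the credit is $0.
Solar Installation Rebate: income exceeds $161,500 by $207,100 → 208 increments × $80 = $16,640 ≥ base, so the credit is $0.
Caregiver Credit: $368,600 meets or exceeds the $330,300 cutoff, so the credit is $0.
Total: $2,247 + $0 + $0 + $0 = $2,247.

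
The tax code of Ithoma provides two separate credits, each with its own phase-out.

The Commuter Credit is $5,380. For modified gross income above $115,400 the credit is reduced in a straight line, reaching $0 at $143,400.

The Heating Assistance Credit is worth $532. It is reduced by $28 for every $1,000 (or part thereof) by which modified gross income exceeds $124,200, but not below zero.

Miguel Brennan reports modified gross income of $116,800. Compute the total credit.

$5,643

Commuter Credit: $116,800 is $1,400 into a $28,000 phase-out range, leaving 26,600/28,000 of the credit: $5,380 × 26,600/28,000 = $5,111.
Heating Assistance Credit: $116,800 is at or below the $124,200 threshold, so the full $532 applies.
Total: $5,111 + $532 = $5,643.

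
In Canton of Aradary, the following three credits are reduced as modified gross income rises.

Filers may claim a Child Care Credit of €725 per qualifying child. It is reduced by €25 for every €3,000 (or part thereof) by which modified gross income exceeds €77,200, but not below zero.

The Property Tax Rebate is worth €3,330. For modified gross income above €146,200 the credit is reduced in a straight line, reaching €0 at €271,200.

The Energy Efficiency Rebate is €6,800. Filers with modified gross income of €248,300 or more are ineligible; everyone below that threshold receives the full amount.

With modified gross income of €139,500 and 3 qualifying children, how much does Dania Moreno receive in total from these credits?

Child Care Credit: base = 3 × €725 = €2,175. income exceeds €77,200 by €62,300, which is 21 full-or-partial €3,000 increments; reduction = 21 × €25 = €525, leaving €1,650.
Property Tax Rebate: €139,500 is at or below the €146,200 threshold, so the full €3,330 applies.
Energy Efficiency Rebate: €139,500 is below the €248,300 cutoff, so the full €6,800 applies.
Total: €1,650 + €3,330 + €6,800 = €11,780.

€11,780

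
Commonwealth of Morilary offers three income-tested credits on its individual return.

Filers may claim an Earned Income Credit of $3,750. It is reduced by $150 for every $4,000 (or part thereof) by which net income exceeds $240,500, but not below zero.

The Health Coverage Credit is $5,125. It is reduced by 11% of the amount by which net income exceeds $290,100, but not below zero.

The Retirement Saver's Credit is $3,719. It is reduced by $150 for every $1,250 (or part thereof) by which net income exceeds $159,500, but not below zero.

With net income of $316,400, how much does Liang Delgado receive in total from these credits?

$3,132

Earned Income Credit: income exceeds $240,500 by $75,900, which is 19 full-or-partial $4,000 increments; reduction = 19 × $150 = $2,850, leaving $900.
Health Coverage Credit: 11% of the $26,300 excess over $290,100 is $2,893; credit = $5,125 − $2,893 = $2,232.
Retirement Saver's Credit: income exceeds $159,500 by $156,900 → 126 increments × $150 = $18,900 ≥ base, so the credit is $0.
Total: $900 + $2,232 + $0 = $3,132.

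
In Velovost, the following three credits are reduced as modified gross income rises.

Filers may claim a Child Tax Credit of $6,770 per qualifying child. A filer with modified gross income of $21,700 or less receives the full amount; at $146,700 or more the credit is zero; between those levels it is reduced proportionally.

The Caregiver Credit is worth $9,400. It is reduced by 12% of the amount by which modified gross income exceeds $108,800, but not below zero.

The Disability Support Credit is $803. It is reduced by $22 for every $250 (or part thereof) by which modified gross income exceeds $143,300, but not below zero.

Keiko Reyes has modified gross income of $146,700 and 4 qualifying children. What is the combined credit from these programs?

$5,347

Child Tax Credit: base = 4 × $6,770 = $27,080. $146,700 is at or above $146,700, so the credit is $0.
Caregiver Credit: 12% of the $37,900 excess over $108,800 is $4,548; credit = $9,400 − $4,548 = $4,852.
Disability Support Credit: income exceeds $143,300 by $3,400, which is 14 full-or-partial $250 increments; reduction = 14 × $22 = $308, leaving $495.
Total: $0 + $4,852 + $495 = $5,347.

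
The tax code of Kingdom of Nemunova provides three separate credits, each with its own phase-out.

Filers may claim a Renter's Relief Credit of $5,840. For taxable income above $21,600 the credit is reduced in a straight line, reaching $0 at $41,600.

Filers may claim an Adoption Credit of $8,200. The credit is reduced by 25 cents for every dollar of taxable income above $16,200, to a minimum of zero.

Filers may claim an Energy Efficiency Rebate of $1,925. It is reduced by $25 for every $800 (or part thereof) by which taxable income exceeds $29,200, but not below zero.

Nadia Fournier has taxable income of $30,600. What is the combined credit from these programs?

Renter's Relief Credit: $30,600 is $9,000 into a $20,000 phase-out range, leaving 11,000/20,000 of the credit: $5,840 × 11,000/20,000 = $3,212.
Adoption Credit: 25% of the $14,400 excess over $16,200 is $3,600; credit = $8,200 − $3,600 = $4,600.
Energy Efficiency Rebate: income exceeds $29,200 by $1,400, which is 2 full-or-partial $800 increments; reduction = 2 × $25 = $50, leaving $1,875.
Total: $3,212 + $4,600 + $1,875 = $9,687.

$9,687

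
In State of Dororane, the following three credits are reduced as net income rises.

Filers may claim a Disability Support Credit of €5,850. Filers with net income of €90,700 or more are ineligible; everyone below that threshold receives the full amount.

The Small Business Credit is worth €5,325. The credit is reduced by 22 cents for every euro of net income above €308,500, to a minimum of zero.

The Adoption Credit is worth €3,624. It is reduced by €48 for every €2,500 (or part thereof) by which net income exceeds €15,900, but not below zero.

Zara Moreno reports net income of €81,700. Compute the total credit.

Disability Support Credit: €81,700 is below the €90,700 cutoff, so the full €5,850 applies.
Small Business Credit: €81,700 is at or below the €308,500 threshold, so the full €5,325 applies.
Adoption Credit: income exceeds €15,900 by €65,800, which is 27 full-or-partial €2,500 increments; reduction = 27 × €48 = €1,296, leaving €2,328.
Total: €5,850 + €5,325 + €2,328 = €13,503.

€13,503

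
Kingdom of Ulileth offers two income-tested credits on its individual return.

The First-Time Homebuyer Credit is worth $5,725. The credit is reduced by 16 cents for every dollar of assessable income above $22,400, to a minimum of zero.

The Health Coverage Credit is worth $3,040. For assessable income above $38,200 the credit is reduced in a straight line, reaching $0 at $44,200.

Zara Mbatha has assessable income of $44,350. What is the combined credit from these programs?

$2,213

First-Time Homebuyer Credit: 16% of the $21,950 excess over $22,400 is $3,512; credit = $5,725 − $3,512 = $2,213.
Health Coverage Credit: $44,350 is at or above $44,200, so the credit is $0.
Total: $2,213 + $0 = $2,213.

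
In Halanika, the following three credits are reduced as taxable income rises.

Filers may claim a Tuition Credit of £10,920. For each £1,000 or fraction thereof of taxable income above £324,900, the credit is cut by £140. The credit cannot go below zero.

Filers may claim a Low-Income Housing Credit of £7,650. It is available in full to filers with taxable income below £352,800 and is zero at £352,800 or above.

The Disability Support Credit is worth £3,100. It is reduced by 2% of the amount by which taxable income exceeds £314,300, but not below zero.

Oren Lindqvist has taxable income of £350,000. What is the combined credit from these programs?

Tuition Credit: income exceeds £324,900 by £25,100, which is 26 full-or-partial £1,000 increments; reduction = 26 × £140 = £3,640, leaving £7,280.
Low-Income Housing Credit: £350,000 is below the £352,800 cutoff, so the full £7,650 applies.
Disability Support Credit: 2% of the £35,700 excess over £314,300 is £714; credit = £3,100 − £714 = £2,386.
Total: £7,280 + £7,650 + £2,386 = £17,316.

£17,316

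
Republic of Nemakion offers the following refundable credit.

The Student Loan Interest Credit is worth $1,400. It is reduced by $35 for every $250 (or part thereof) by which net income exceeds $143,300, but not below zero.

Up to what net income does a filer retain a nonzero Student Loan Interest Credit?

$153,050

After 39 increments the reduction is 39 × $35 = $1,365, leaving $35; one more increment wipes it out. Increment 39 ends at excess 39 × $250 = $9,750, so the highest qualifying income is $143,300 + $9,750 = $153,050.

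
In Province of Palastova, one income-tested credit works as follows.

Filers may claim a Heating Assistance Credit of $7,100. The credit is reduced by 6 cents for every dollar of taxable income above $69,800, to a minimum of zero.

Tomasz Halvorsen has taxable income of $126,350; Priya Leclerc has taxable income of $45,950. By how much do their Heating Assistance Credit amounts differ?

Tomasz ($126,350): Heating Assistance Credit: 6% of the $56,550 excess over $69,800 is $3,393; credit = $7,100 − $3,393 = $3,707.
Priya ($45,950): Heating Assistance Credit: $45,950 is at or below the $69,800 threshold, so the full $7,100 applies.
Difference: |$3,707 − $7,100| = $3,393.

$3,393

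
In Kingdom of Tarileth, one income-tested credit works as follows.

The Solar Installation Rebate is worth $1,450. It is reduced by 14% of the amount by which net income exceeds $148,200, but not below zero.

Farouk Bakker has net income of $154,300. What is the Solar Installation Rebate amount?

Solar Installation Rebate: 14% of the $6,100 excess over $148,200 is $854; credit = $1,450 − $854 = $596.

$596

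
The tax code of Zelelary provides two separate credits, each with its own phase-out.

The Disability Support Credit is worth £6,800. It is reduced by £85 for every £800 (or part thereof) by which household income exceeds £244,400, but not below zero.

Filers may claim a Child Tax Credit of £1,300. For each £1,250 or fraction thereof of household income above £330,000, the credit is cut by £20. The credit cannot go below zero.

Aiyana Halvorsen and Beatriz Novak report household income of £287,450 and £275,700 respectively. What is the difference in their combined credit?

Aiyana (£287,450): Disability Support Credit: income exceeds £244,400 by £43,050, which is 54 full-or-partial £800 increments; reduction = 54 × £85 = £4,590, leaving £2,210. Child Tax Credit: £287,450 is at or below the £330,000 threshold, so the full £1,300 applies. total £2,210 + £1,300 = £3,510
Beatriz (£275,700): Disability Support Credit: income exceeds £244,400 by £31,300, which is 40 full-or-partial £800 increments; reduction = 40 × £85 = £3,400, leaving £3,400. Child Tax Credit: £275,700 is at or below the £330,000 threshold, so the full £1,300 applies. total £3,400 + £1,300 = £4,700
Difference: |£3,510 − £4,700| = £1,190.

£1,190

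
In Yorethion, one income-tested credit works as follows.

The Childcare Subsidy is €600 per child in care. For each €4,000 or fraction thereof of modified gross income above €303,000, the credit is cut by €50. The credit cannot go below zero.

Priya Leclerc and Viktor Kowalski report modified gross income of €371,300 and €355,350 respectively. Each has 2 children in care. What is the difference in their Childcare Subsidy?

€200

Priya (€371,300): Childcare Subsidy: base = 2 × €600 = €1,200. income exceeds €303,000 by €68,300, which is 18 full-or-partial €4,000 increments; reduction = 18 × €50 = €900, leaving €300.
Viktor (€355,350): Childcare Subsidy: base = 2 × €600 = €1,200. income exceeds €303,000 by €52,350, which is 14 full-or-partial €4,000 increments; reduction = 14 × €50 = €700, leaving €500.
Difference: |€300 − €500| = €200.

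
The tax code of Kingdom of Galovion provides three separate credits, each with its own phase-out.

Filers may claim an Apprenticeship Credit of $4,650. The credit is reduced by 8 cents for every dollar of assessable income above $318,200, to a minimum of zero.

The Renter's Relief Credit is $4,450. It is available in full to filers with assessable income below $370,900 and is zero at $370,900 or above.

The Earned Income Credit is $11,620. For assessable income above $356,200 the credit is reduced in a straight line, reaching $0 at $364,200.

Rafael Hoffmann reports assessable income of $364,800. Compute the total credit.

$5,372

Apprenticeship Credit: 8% of the $46,600 excess over $318,200 is $3,728; credit = $4,650 − $3,728 = $922.
Renter's Relief Credit: $364,800 is below the $370,900 cutoff, so the full $4,450 applies.
Earned Income Credit: $364,800 is at or above $364,200, so the credit is $0.
Total: $922 + $4,450 + $0 = $5,372.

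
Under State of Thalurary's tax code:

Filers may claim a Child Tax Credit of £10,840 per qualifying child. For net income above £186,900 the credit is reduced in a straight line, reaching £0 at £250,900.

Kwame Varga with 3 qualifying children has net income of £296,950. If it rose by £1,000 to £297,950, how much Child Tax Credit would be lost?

At £296,950 — base = 3 × £10,840 = £32,520. £296,950 is at or above £250,900, so the credit is £0.
At £297,950 — base = 3 × £10,840 = £32,520. £297,950 is at or above £250,900, so the credit is £0.
Lost: £0 − £0 = £0.

£0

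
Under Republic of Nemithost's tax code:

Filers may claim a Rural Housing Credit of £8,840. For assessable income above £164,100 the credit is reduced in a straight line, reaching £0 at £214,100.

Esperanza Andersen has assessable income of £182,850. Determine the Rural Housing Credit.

£5,525

Rural Housing Credit: £182,850 is £18,750 into a £50,000 phase-out range, leaving 31,250/50,000 of the credit: £8,840 × 31,250/50,000 = £5,525.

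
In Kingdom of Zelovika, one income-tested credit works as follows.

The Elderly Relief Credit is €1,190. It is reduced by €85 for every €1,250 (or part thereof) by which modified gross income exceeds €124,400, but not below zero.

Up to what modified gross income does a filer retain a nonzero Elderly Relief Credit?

After 13 increments the reduction is 13 × €85 = €1,105, leaving €85; one more increment wipes it out. Increment 13 ends at excess 13 × €1,250 = €16,250, so the highest qualifying income is €124,400 + €16,250 = €140,650.

€140,650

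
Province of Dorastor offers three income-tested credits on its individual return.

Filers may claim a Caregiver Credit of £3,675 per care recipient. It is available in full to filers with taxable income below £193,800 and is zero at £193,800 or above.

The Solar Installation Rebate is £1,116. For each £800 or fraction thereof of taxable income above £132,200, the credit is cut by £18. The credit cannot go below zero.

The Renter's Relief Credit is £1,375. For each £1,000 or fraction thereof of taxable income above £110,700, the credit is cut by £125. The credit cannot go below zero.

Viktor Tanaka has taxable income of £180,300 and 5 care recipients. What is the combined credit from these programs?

£18,393

Caregiver Credit: base = 5 × £3,675 = £18,375. £180,300 is below the £193,800 cutoff, so the full £18,375 applies.
Solar Installation Rebate: income exceeds £132,200 by £48,100, which is 61 full-or-partial £800 increments; reduction = 61 × £18 = £1,098, leaving £18.
Renter's Relief Credit: income exceeds £110,700 by £69,600 → 70 increments × £125 = £8,750 ≥ base, so the credit is £0.
Total: £18,375 + £18 + £0 = £18,393.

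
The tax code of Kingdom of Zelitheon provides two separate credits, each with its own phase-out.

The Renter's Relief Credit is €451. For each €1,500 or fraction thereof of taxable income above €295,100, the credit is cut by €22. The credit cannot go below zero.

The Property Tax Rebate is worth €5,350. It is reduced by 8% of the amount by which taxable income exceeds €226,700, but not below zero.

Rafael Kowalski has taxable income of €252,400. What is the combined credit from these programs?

Renter's Relief Credit: €252,400 is at or below the €295,100 threshold, so the full €451 applies.
Property Tax Rebate: 8% of the €25,700 excess over €226,700 is €2,056; credit = €5,350 − €2,056 = €3,294.
Total: €451 + €3,294 = €3,745.

€3,745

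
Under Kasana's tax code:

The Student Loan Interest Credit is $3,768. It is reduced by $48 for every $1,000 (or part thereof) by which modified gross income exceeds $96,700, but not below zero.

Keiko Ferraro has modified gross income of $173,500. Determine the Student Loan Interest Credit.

Student Loan Interest Credit: income exceeds $96,700 by $76,800, which is 77 full-or-partial $1,000 increments; reduction = 77 × $48 = $3,696, leaving $72.

$72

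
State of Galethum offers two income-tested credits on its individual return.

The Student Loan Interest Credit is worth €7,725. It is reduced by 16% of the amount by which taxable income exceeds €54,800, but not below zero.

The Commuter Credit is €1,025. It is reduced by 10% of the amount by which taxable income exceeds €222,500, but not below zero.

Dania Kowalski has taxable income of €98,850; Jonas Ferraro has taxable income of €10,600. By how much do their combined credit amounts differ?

€7,048

Dania (€98,850): Student Loan Interest Credit: 16% of the €44,050 excess over €54,800 is €7,048; credit = €7,725 − €7,048 = €677. Commuter Credit: €98,850 is at or below the €222,500 threshold, so the full €1,025 applies. total €677 + €1,025 = €1,702
Jonas (€10,600): Student Loan Interest Credit: €10,600 is at or below the €54,800 threshold, so the full €7,725 applies. Commuter Credit: €10,600 is at or below the €222,500 threshold, so the full €1,025 applies. total €7,725 + €1,025 = €8,750
Difference: |€1,702 − €8,750| = €7,048.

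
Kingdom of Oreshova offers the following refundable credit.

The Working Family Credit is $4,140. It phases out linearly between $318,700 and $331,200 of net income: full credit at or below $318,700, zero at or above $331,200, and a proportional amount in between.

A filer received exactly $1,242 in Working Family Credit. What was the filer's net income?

$1,242 is 1,242/4,140 of the full $4,140, so 2,898/4,140 of the $12,500 range has been used: income = $318,700 + $12,500 × 2,898/4,140 = $327,450.

$327,450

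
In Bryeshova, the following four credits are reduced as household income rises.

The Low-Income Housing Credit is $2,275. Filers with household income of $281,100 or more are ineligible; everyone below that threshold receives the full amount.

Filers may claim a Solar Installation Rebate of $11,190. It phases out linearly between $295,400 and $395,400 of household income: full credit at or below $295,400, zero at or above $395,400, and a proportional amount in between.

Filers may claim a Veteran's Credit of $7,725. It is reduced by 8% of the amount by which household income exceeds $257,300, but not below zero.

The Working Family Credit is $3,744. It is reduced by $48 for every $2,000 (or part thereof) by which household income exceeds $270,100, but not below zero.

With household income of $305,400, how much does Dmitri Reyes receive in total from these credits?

Low-Income Housing Credit: $305,400 meets or exceeds the $281,100 cutoff, so the credit is $0.
Solar Installation Rebate: $305,400 is $10,000 into a $100,000 phase-out range, leaving 90,000/100,000 of the credit: $11,190 × 90,000/100,000 = $10,071.
Veteran's Credit: 8% of the $48,100 excess over $257,300 is $3,848; credit = $7,725 − $3,848 = $3,877.
Working Family Credit: income exceeds $270,100 by $35,300, which is 18 full-or-partial $2,000 increments; reduction = 18 × $48 = $864, leaving $2,880.
Total: $0 + $10,071 + $3,877 + $2,880 = $16,828.

$16,828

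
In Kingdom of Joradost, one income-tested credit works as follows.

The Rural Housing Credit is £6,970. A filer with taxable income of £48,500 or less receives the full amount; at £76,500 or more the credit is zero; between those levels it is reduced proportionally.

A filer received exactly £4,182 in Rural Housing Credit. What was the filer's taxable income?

£59,700

£4,182 is 4,182/6,970 of the full £6,970, so 2,788/6,970 of the £28,000 range has been used: income = £48,500 + £28,000 × 2,788/6,970 = £59,700.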